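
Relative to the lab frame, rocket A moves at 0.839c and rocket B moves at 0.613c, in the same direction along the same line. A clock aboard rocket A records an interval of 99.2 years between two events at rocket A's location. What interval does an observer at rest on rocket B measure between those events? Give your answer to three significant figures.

112 years

Speed of rocket A in rocket B's frame: u = (v_A − v_B)/(1 − v_A v_B/c²) = (0.839 − 0.613)/(1 − 0.839×0.613) = 0.226/0.485693 = 0.46531; |u| = 0.46531c.
γ for this relative speed: γ = 1/√(1 − 0.216513) = 1.1298.
The clock on rocket A records proper time, so rocket B measures Δt = γΔτ = 1.1298 × 99.2 = 112 years.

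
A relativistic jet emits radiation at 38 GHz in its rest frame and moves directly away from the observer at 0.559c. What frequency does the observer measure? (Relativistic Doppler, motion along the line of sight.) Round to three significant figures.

20.2 GHz

Relativistic Doppler (source moving away): f_obs = f_src · √((1−β)/(1+β)).
With β = 0.559: factor = √(0.441/1.559) = 0.53186.
f_obs = 38 × 0.53186 = 20.2 GHz.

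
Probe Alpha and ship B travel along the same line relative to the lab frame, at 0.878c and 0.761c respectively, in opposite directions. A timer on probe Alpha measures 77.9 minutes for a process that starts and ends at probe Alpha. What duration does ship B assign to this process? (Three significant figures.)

418 minutes

Speed of probe Alpha in ship B's frame: u = (v_A + v_B)/(1 + v_A v_B/c²) = (0.878 + 0.761)/(1 + 0.878×0.761) = 1.639/1.668158 = 0.98252; |u| = 0.98252c.
At |u| = 0.98252c, γ = (1 − 0.965346)^(−1/2) = 5.3718.
Probe Alpha's interval is proper; time dilation gives Δt_B = γΔτ = 5.3718 × 77.9 minutes = 418 minutes.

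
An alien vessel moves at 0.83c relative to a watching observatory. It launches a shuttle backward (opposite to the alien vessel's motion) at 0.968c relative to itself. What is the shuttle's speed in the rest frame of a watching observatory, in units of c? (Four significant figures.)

0.7021c

Relativistic velocity addition: u = (u' + v)/(1 + u'v/c²), with u' = −0.968c and v = 0.83c.
Numerator: −0.968 + 0.83 = −0.138. Denominator: 1 + (−0.968)(0.83) = 0.19656.
u = −0.138/0.19656 = −0.70208, so the speed is 0.7021c.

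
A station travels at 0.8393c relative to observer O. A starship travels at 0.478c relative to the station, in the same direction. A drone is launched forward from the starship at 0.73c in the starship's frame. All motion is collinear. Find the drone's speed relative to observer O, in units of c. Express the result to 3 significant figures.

0.990c

Apply u = (u'+v)/(1+u'v) twice. Drone in the station frame: (0.73+0.478)/(1+0.73·0.478) = 1.208/1.34894 = 0.89552c.
That velocity, transformed to the rest frame of observer O: (0.89552+0.8393)/(1+0.89552·0.8393) = 1.73482/1.751609936 = 0.99041c.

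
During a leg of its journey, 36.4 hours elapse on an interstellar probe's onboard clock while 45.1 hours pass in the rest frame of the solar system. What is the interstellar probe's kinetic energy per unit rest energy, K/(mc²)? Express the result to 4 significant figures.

0.2390

γ = Δt/Δτ = 45.1/36.4 = 1.23901.
K/(mc²) = γ − 1 = 1.23901 − 1 = 0.2390.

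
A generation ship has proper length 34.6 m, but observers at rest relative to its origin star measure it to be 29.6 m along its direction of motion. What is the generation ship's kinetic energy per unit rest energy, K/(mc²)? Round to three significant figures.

γ = L₀/L = 34.6/29.6 = 1.16892.
K/(mc²) = γ − 1 = 1.16892 − 1 = 0.169.

0.169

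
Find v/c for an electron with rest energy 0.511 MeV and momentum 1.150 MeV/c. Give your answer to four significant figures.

pc/(mc²) = 1.150/0.511 = 2.2505 = βγ = β/√(1−β²).
So β² = x²/(1 + x²) with x = 2.2505: x² = 5.06475, β² = 5.06475/6.06475 = 0.835113, β = 0.9138.

0.9138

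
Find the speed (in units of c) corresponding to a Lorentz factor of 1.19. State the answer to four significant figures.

0.5421c

β = √(1 − 1/γ²) = √(1 − 1/1.4161) = √0.293835 = 0.5421.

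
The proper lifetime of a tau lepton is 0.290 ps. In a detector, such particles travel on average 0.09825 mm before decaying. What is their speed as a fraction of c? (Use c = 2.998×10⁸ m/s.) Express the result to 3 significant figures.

Let x = d/(cτ) = 9.825×10^-5 m / (2.998×10⁸ m/s × 2.900×10^-13 s) = 1.1301. Since d = βγcτ, x = βγ = β/√(1−β²).
Solving: β² = x²/(1+x²) = 1.27713/2.27713 = 0.560851, so β = 0.749.

0.749c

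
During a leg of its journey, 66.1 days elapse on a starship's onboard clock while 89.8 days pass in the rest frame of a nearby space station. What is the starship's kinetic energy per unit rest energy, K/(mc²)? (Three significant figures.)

γ = Δt/Δτ = 89.8/66.1 = 1.35855.
K/(mc²) = γ − 1 = 1.35855 − 1 = 0.359.

0.359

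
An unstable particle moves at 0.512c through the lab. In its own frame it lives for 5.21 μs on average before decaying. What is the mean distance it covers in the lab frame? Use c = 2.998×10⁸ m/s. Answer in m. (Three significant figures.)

931 m

γ = 1/√(1 − β²) = 1/√(1 − 0.262144) = 1/√0.737856 = 1/0.858985 = 1.1642.
Lab-frame lifetime: Δt = γτ = 1.1642 × 5.21 μs = 6.0655 μs.
Distance: d = vΔt = 0.512 × 2.998×10⁸ m/s × 6.0655×10^-6 s = 931 m.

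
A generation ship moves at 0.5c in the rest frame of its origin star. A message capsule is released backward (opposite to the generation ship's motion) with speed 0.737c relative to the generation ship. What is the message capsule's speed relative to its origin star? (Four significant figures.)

0.3753c

In units of c, u = (u' + v)/(1 + u'v) with u' = −0.737 and v = 0.5.
Numerator: −0.737 + 0.5 = −0.237. Denominator: 1 + (−0.737)(0.5) = 0.6315.
u = −0.237/0.6315 = −0.3753, so the speed is 0.3753c.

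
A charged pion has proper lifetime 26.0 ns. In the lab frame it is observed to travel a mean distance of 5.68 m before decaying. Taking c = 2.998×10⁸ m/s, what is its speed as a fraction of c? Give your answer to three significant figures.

Let x = d/(cτ) = 5.680 m / (2.998×10⁸ m/s × 2.600×10^-8 s) = 0.72869. Since d = βγcτ, x = βγ = β/√(1−β²).
Solving: β² = x²/(1+x²) = 0.530989/1.530989 = 0.346827, so β = 0.589.

0.589c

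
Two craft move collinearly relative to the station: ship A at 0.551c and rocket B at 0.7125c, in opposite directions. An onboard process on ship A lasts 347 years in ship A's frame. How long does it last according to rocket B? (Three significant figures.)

The velocity of ship A relative to rocket B is (0.551 + 0.7125)c / (1 + 0.551×0.7125) = 0.9073c; relative speed 0.9073c.
γ for this relative speed: γ = 1/√(1 − 0.823193) = 2.3782.
Ship A's interval is proper; time dilation gives Δt_B = γΔτ = 2.3782 × 347 years = 825 years.

825 years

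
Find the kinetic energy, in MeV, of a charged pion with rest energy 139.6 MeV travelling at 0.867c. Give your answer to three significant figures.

γ = 1/√(1 − β²) = 1/√(1 − 0.751689) = 1/√0.248311 = 1/0.498308 = 2.0068.
Kinetic energy: K = (γ − 1)mc² = (2.0068 − 1) × 139.6 MeV = 1.0068 × 139.6 = 141 MeV.

141 MeV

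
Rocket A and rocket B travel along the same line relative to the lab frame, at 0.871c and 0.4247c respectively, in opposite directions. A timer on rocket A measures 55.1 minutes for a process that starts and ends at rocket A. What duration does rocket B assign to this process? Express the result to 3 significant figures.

170 minutes

The velocity of rocket A relative to rocket B is (0.871 + 0.4247)c / (1 + 0.871×0.4247) = 0.94583c; relative speed 0.94583c.
At |u| = 0.94583c, γ = (1 − 0.894594)^(−1/2) = 3.0801.
Rocket A's interval is proper; time dilation gives Δt_B = γΔτ = 3.0801 × 55.1 minutes = 170 minutes.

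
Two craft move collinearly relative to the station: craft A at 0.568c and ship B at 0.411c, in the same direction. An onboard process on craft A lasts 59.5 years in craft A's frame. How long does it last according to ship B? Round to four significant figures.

60.79 years

The velocity of craft A relative to ship B is (0.568 − 0.411)c / (1 − 0.568×0.411) = 0.20481c; relative speed 0.20481c.
At |u| = 0.20481c, γ = (1 − 0.0419471)^(−1/2) = 1.0217.
Craft A's interval is proper; time dilation gives Δt_B = γΔτ = 1.0217 × 59.5 years = 60.79 years.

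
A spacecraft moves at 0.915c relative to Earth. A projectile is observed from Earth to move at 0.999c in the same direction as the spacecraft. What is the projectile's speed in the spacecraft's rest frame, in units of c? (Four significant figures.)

Transform to the spacecraft's frame: u' = (u − v)/(1 − uv/c²).
u' = (0.999 − 0.915)/(1 − 0.999×0.915) = 0.084/0.085915 = 0.97771.
Speed in the spacecraft's frame: 0.9777c (in the same direction).

0.9777c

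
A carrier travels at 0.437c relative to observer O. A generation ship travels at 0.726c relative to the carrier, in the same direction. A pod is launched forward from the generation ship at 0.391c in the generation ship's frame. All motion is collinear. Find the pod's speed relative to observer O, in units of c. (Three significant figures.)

First combine the pod and generation ship (S''→S'): u₁ = (0.391 + 0.726)/(1 + 0.391×0.726) = 1.117/1.283866 = 0.87003.
Then combine with the carrier (S'→S): u = (0.87003 + 0.437)/(1 + 0.87003×0.437) = 1.30703/1.38020311 = 0.94698.

0.947c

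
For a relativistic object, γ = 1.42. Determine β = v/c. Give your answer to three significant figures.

β = √(1 − 1/γ²) = √(1 − 1/2.0164) = √0.504067 = 0.710.

0.710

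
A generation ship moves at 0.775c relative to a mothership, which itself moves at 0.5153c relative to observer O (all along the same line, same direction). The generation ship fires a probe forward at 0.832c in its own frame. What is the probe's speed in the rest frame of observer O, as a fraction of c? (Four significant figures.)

0.9926c

Compose velocities in two stages. Stage 1 (into S'): u₁ = (0.832+0.775)/(1+0.832×0.775) = 0.97702.
Stage 2 (into S): u = (0.97702+0.5153)/(1+0.97702×0.5153) = 0.99259, so the speed is 0.9926c.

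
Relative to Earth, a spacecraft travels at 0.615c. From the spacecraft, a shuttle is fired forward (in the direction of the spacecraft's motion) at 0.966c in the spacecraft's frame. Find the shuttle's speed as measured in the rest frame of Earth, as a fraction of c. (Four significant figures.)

Relativistic velocity addition: u = (u' + v)/(1 + u'v/c²), with u' = 0.966c and v = 0.615c.
Numerator: 0.966 + 0.615 = 1.581. Denominator: 1 + (0.966)(0.615) = 1.59409.
u = 1.581/1.59409 = 0.99179, so the speed is 0.9918c.

0.9918c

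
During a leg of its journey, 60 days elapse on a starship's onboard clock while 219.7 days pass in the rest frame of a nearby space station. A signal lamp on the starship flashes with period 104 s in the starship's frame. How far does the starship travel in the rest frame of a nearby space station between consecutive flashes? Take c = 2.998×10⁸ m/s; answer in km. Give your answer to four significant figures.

From Δt = γΔτ: γ = 219.7/60 = 3.66167.
β = √(1 − 1/γ²) = 0.96199. Lab-frame period = γτ = 3.66167×104 s = 380.81 s. Distance = βc × γτ = 0.96199 × 2.998×10⁸ m/s × 380.81 s = 1.0983×10^11 m = 1.098×10^8 km.

1.098×10^8 km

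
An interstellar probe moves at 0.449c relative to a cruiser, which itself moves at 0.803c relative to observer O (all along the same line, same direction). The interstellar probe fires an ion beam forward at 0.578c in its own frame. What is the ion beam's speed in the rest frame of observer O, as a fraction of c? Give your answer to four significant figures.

0.9780c

Compose velocities in two stages. Stage 1 (into S'): u₁ = (0.578+0.449)/(1+0.578×0.449) = 0.81539.
Stage 2 (into S): u = (0.81539+0.803)/(1+0.81539×0.803) = 0.97802, so the speed is 0.9780c.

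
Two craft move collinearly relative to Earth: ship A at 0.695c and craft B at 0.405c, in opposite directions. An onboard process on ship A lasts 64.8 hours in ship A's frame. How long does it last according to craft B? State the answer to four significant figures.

The velocity of ship A relative to craft B is (0.695 + 0.405)c / (1 + 0.695×0.405) = 0.85839c; relative speed 0.85839c.
γ for this relative speed: γ = 1/√(1 − 0.736833) = 1.9493.
The clock on ship A records proper time, so craft B measures Δt = γΔτ = 1.9493 × 64.8 = 126.3 hours.

126.3 hours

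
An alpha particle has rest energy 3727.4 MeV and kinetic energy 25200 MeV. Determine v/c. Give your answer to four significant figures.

γ = 1 + K/(mc²) = 1 + 25200/3727.4 = 7.7607.
β = √(1 − 1/γ²) = √(1 − 0.0166034) = √0.9833966 = 0.9917.

0.9917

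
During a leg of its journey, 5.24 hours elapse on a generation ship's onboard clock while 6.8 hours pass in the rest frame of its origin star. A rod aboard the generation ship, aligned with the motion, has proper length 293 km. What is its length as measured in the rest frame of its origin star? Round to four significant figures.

225.8 km

γ = Δt/Δτ = 6.8/5.24 = 1.29771.
The rod contracts by the same γ: 293 km / 1.29771 = 225.8 km.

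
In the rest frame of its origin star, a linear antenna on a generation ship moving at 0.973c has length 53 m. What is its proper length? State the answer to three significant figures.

With β = 0.973, γ = 1/√(1 − 0.973²) = 1/√0.053271 = 4.3327.
Proper length: L₀ = γ·L = 4.3327 × 53 = 230 m.

230 m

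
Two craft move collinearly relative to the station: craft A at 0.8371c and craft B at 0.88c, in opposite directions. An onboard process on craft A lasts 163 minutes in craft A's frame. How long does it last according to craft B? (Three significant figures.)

1090 minutes

Speed of craft A in craft B's frame: u = (v_A + v_B)/(1 + v_A v_B/c²) = (0.8371 + 0.88)/(1 + 0.8371×0.88) = 1.7171/1.736648 = 0.98874; |u| = 0.98874c.
At |u| = 0.98874c, γ = (1 − 0.977607)^(−1/2) = 6.6826.
The clock on craft A records proper time, so craft B measures Δt = γΔτ = 6.6826 × 163 = 1090 minutes.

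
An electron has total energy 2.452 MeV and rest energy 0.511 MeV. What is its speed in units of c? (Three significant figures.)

0.978c

Total energy E = γmc² gives γ = 2.452/0.511 = 4.7984.
Hence β = √(1 − 1/γ²) = √(1 − 0.0434317) = √0.9565683 = 0.978.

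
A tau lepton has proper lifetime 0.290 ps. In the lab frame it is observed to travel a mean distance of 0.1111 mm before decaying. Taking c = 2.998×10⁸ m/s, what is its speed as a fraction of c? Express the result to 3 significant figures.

d = βγcτ ⇒ βγ = d/(cτ) = 1.111×10^-4 m / (8.6942×10^-5 m) = 1.2779.
β = (βγ)/√(1+(βγ)²) = 1.2779/√2.63303 = 0.788.

0.788c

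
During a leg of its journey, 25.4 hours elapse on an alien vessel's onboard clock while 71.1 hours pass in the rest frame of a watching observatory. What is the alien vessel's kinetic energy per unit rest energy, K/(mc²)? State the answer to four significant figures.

1.799

From Δt = γΔτ: γ = 71.1/25.4 = 2.79921.
K/(mc²) = γ − 1 = 2.79921 − 1 = 1.799.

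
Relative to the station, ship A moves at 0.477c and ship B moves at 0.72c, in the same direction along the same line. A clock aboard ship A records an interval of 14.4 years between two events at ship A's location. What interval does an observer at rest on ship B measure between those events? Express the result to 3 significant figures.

15.5 years

Speed of ship A in ship B's frame: u = (v_A − v_B)/(1 − v_A v_B/c²) = (0.477 − 0.72)/(1 − 0.477×0.72) = −0.243/0.65656 = −0.37011; |u| = 0.37011c.
γ for this relative speed: γ = 1/√(1 − 0.136981) = 1.0764.
The clock on ship A records proper time, so ship B measures Δt = γΔτ = 1.0764 × 14.4 = 15.5 years.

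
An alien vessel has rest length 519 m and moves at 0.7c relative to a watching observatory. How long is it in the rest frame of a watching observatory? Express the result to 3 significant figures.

With β = 0.7, γ = 1/√(1 − 0.7²) = 1/√0.51 = 1.4003.
Along the direction of motion the measured length is L₀/γ = 519/1.4003 = 371 m.

371 m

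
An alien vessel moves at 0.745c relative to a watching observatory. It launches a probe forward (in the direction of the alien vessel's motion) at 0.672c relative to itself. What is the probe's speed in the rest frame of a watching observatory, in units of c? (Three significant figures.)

0.944c

Relativistic velocity addition: u = (u' + v)/(1 + u'v/c²), with u' = 0.672c and v = 0.745c.
Numerator: 0.672 + 0.745 = 1.417. Denominator: 1 + (0.672)(0.745) = 1.50064.
u = 1.417/1.50064 = 0.94426, so the speed is 0.944c.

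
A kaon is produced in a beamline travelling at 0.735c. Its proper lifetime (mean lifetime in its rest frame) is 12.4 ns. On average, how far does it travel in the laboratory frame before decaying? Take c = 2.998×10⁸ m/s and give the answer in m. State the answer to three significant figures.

4.03 m

γ = 1/√(1 − β²) = 1/√(1 − 0.540225) = 1/√0.459775 = 1/0.678067 = 1.4748.
Lab-frame lifetime: Δt = γτ = 1.4748 × 12.4 ns = 18.288 ns.
Distance: d = vΔt = 0.735 × 2.998×10⁸ m/s × 1.8288×10^-8 s = 4.03 m.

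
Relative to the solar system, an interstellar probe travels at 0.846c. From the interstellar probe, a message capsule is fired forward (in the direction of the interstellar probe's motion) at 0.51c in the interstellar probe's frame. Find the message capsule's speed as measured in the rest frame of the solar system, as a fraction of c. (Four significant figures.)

0.9473c

Relativistic velocity addition: u = (u' + v)/(1 + u'v/c²), with u' = 0.51c and v = 0.846c.
Numerator: 0.51 + 0.846 = 1.356. Denominator: 1 + (0.51)(0.846) = 1.43146.
u = 1.356/1.43146 = 0.94728, so the speed is 0.9473c.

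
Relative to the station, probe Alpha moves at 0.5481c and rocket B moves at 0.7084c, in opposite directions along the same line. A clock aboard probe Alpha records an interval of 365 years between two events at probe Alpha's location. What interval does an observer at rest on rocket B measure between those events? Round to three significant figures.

858 years

Transform probe Alpha's velocity into rocket B's frame: (0.5481 + 0.7084)/(1 + 0.5481·0.7084) = 1.2565/1.38827404, so the relative speed is 0.90508c.
γ for this relative speed: γ = 1/√(1 − 0.81917) = 2.3516.
The clock on probe Alpha records proper time, so rocket B measures Δt = γΔτ = 2.3516 × 365 = 858 years.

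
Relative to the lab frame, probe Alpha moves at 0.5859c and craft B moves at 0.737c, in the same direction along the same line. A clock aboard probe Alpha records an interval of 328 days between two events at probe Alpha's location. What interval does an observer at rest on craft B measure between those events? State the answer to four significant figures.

340.3 days

Transform probe Alpha's velocity into craft B's frame: (0.5859 − 0.737)/(1 − 0.5859·0.737) = −0.1511/0.5681917, so the relative speed is 0.26593c.
γ for this relative speed: γ = 1/√(1 − 0.0707188) = 1.0374.
The clock on probe Alpha records proper time, so craft B measures Δt = γΔτ = 1.0374 × 328 = 340.3 days.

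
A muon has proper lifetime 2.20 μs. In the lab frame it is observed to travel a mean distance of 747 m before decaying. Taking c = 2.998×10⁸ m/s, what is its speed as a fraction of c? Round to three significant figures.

d = βγcτ ⇒ βγ = d/(cτ) = 747.0 m / (659.56 m) = 1.1326.
β = (βγ)/√(1+(βγ)²) = 1.1326/√2.28278 = 0.750.

0.750c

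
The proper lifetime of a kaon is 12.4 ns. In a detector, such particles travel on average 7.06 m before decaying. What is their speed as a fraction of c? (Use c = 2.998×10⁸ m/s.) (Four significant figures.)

d = βγcτ ⇒ βγ = d/(cτ) = 7.060 m / (3.71752 m) = 1.8991.
β = (βγ)/√(1+(βγ)²) = 1.8991/√4.60658 = 0.8848.

0.8848c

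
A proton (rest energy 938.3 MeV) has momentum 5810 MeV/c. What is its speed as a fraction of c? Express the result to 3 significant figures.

0.987c

βγ = pc/(mc²) = 5810/938.3 = 6.192.
Since γ² = 1 + (βγ)² = 39.3409, γ = √39.3409 = 6.27223, and β = (βγ)/γ = 6.192/6.27223 = 0.987.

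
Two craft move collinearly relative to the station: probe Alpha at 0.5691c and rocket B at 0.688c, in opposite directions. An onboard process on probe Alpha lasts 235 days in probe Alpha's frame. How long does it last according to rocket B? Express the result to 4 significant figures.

548.0 days

The velocity of probe Alpha relative to rocket B is (0.5691 + 0.688)c / (1 + 0.5691×0.688) = 0.90339c; relative speed 0.90339c.
At |u| = 0.90339c, γ = (1 − 0.816113)^(−1/2) = 2.332.
The clock on probe Alpha records proper time, so rocket B measures Δt = γΔτ = 2.332 × 235 = 548.0 days.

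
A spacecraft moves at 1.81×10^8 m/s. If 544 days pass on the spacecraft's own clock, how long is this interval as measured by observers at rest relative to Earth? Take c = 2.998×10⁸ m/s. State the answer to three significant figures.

682 days

β = v/c = (1.81×10^8 m/s)/(2.998×10⁸ m/s) = 0.603736.
β² = 0.3644972, so γ = 1/√0.6355028 = 1.2544.
The onboard clock measures proper time, so the interval in the rest frame of Earth is dilated: Δt = γ·Δτ = 1.2544 × 544 days = 682 days.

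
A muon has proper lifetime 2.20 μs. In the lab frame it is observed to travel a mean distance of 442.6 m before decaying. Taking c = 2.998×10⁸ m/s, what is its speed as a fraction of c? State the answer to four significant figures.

d = βγcτ ⇒ βγ = d/(cτ) = 442.6 m / (659.56 m) = 0.67105.
β = (βγ)/√(1+(βγ)²) = 0.67105/√1.450308 = 0.5572.

0.5572c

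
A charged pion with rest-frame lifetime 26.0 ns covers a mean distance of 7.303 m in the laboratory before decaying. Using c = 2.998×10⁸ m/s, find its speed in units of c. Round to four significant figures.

Lab distance = (lab lifetime)·v = γτ·βc, so βγ = d/(cτ) = 7.303/(2.998×10⁸ × 2.600×10^-8) = 0.93691.
With βγ = 0.93691: γ² = 1 + (βγ)² = 1.8778, and β = (βγ)/γ = 0.93691/1.37033 = 0.6837.

0.6837c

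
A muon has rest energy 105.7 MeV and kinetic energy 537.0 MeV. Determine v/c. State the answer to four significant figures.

K = (γ−1)mc², so γ = 1 + 537.0/105.7 = 6.0804.
Then v/c = √(1 − γ⁻²) = √(1 − 0.027048) = √0.972952 = 0.9864.

0.9864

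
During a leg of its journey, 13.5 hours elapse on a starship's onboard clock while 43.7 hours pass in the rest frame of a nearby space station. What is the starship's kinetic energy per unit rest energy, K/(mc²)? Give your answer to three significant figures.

2.24

The time-dilation ratio gives γ = 43.7/13.5 = 3.23704.
K/(mc²) = γ − 1 = 3.23704 − 1 = 2.24.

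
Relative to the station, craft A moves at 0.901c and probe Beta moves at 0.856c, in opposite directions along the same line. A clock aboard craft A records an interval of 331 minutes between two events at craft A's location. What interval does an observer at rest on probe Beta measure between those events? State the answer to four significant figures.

The velocity of craft A relative to probe Beta is (0.901 + 0.856)c / (1 + 0.901×0.856) = 0.99195c; relative speed 0.99195c.
At |u| = 0.99195c, γ = (1 − 0.983965)^(−1/2) = 7.8971.
Craft A's interval is proper; time dilation gives Δt_B = γΔτ = 7.8971 × 331 minutes = 2614 minutes.

2614 minutes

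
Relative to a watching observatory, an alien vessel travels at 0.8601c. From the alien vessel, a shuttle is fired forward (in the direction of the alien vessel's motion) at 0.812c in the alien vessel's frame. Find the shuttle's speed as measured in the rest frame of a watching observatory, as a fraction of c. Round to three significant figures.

0.985c

In units of c, u = (u' + v)/(1 + u'v) with u' = 0.812 and v = 0.8601.
Numerator: 0.812 + 0.8601 = 1.6721. Denominator: 1 + (0.812)(0.8601) = 1.6984012.
u = 1.6721/1.6984012 = 0.98451, so the speed is 0.985c.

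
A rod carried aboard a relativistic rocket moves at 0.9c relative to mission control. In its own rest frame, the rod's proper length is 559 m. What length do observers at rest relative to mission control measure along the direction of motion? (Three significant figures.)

Lorentz factor: γ = (1 − 0.81)^(−1/2) = 2.2942.
Along the direction of motion the measured length is L₀/γ = 559/2.2942 = 244 m.

244 m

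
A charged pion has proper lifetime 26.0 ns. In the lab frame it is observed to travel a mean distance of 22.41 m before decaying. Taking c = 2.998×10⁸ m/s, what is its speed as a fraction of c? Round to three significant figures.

0.944c

d = βγcτ ⇒ βγ = d/(cτ) = 22.41 m / (7.7948 m) = 2.875.
β = (βγ)/√(1+(βγ)²) = 2.875/√9.26562 = 0.944.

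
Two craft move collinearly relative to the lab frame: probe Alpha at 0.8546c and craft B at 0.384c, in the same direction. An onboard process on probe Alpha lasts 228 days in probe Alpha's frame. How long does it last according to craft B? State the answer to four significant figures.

The velocity of probe Alpha relative to craft B is (0.8546 − 0.384)c / (1 − 0.8546×0.384) = 0.70047c; relative speed 0.70047c.
At |u| = 0.70047c, γ = (1 − 0.490658)^(−1/2) = 1.4012.
Probe Alpha's interval is proper; time dilation gives Δt_B = γΔτ = 1.4012 × 228 days = 319.5 days.

319.5 days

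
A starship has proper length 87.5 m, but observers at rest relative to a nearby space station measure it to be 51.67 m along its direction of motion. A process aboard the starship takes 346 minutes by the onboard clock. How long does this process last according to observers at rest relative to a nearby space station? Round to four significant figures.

585.9 minutes

Length contraction gives γ = L₀/L = 87.5/51.67 = 1.69344.
The same γ dilates the second interval: 1.69344 × 346 minutes = 585.9 minutes.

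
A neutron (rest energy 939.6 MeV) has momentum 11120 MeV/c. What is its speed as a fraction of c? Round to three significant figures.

pc/(mc²) = 11120/939.6 = 11.835 = βγ = β/√(1−β²).
So β² = x²/(1 + x²) with x = 11.835: x² = 140.067, β² = 140.067/141.067 = 0.992911, β = 0.996.

0.996c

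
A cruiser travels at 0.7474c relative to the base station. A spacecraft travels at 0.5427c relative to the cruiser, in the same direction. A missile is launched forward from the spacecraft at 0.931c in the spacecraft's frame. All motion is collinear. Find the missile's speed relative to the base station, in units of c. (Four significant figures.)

First combine the missile and spacecraft (S''→S'): u₁ = (0.931 + 0.5427)/(1 + 0.931×0.5427) = 1.4737/1.5052537 = 0.97904.
Then combine with the cruiser (S'→S): u = (0.97904 + 0.7474)/(1 + 0.97904×0.7474) = 1.72644/1.731734496 = 0.99694.

0.9969c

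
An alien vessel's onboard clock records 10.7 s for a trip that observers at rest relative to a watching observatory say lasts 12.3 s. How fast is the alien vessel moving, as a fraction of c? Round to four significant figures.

0.4932c

γ = Δt/Δτ = 12.3/10.7 = 1.1495.
β = √(1 − 1/γ²) = √(1 − 0.756802) = √0.243198 = 0.4932.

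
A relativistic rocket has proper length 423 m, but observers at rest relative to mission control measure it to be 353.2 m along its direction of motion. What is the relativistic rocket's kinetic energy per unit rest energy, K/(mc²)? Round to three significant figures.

0.198

Length contraction gives γ = L₀/L = 423/353.2 = 1.19762.
K/(mc²) = γ − 1 = 1.19762 − 1 = 0.198.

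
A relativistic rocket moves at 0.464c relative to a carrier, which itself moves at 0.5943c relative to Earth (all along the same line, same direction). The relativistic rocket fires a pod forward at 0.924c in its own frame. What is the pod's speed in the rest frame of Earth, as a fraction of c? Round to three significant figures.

0.993c

Compose velocities in two stages. Stage 1 (into S'): u₁ = (0.924+0.464)/(1+0.924×0.464) = 0.97149.
Stage 2 (into S): u = (0.97149+0.5943)/(1+0.97149×0.5943) = 0.99267, so the speed is 0.993c.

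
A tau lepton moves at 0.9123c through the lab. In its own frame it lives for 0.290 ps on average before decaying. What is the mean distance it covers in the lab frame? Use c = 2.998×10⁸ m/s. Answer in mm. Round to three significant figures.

γ = 1/√(1 − β²) = 1/√(1 − 0.83229129) = 1/√0.16770871 = 1/0.409523 = 2.4419.
Lab-frame lifetime: Δt = γτ = 2.4419 × 0.290 ps = 0.70815 ps.
Distance: d = vΔt = 0.9123 × 2.998×10⁸ m/s × 7.0815×10^-13 s = 1.94×10^-4 m = 0.194 mm.

0.194 mm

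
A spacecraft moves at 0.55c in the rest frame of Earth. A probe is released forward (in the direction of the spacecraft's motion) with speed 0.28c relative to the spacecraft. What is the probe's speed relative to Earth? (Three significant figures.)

0.719c

Relativistic velocity addition: u = (u' + v)/(1 + u'v/c²), with u' = 0.28c and v = 0.55c.
Numerator: 0.28 + 0.55 = 0.83. Denominator: 1 + (0.28)(0.55) = 1.154.
u = 0.83/1.154 = 0.71924, so the speed is 0.719c.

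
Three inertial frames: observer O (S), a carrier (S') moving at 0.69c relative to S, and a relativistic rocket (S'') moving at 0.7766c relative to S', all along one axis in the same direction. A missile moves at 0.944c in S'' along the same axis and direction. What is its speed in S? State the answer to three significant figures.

0.999c

Apply u = (u'+v)/(1+u'v) twice. Missile in the carrier frame: (0.944+0.7766)/(1+0.944·0.7766) = 1.7206/1.7331104 = 0.99278c.
That velocity, transformed to the rest frame of observer O: (0.99278+0.69)/(1+0.99278·0.69) = 1.68278/1.6850182 = 0.99867c.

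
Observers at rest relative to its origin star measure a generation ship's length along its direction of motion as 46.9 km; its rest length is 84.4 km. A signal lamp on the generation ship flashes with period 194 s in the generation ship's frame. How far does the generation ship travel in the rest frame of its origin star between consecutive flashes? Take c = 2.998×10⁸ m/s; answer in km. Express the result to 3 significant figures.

γ = L₀/L = 84.4/46.9 = 1.79957.
β = √(1 − 1/γ²) = 0.83139. Lab-frame period = γτ = 1.79957×194 s = 349.12 s. Distance = βc × γτ = 0.83139 × 2.998×10⁸ m/s × 349.12 s = 8.7018×10^10 m = 8.70×10^7 km.

8.70×10^7 km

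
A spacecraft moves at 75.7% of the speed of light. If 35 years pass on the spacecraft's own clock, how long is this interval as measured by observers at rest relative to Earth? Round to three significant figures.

Lorentz factor: γ = (1 − 0.573049)^(−1/2) = 1.5304.
Time dilation: Δt = γ·Δτ = 1.5304 × 35 = 53.6 years.

53.6 years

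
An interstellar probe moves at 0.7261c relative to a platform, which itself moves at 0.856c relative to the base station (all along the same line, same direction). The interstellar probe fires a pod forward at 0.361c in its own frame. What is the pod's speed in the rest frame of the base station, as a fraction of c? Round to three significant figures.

0.989c

First combine the pod and interstellar probe (S''→S'): u₁ = (0.361 + 0.7261)/(1 + 0.361×0.7261) = 1.0871/1.2621221 = 0.86133.
Then combine with the platform (S'→S): u = (0.86133 + 0.856)/(1 + 0.86133×0.856) = 1.71733/1.73729848 = 0.98851.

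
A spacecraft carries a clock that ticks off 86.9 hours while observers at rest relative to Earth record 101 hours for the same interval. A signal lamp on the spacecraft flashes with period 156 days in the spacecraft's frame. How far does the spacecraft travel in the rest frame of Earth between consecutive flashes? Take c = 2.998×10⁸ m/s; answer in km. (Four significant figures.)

The time-dilation ratio gives γ = 101/86.9 = 1.16226.
β = √(1 − 1/γ²) = 0.50963. Lab-frame period = γτ = 1.16226×156 days = 181.31 days. Distance = βc × γτ = 0.50963 × 2.998×10⁸ m/s × 15665184 s = 2.3934×10^15 m = 2.393×10^12 km.

2.393×10^12 km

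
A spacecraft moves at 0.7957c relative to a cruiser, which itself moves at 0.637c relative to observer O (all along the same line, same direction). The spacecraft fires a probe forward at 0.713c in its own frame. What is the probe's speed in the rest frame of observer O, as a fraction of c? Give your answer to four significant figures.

Apply u = (u'+v)/(1+u'v) twice. Probe in the cruiser frame: (0.713+0.7957)/(1+0.713·0.7957) = 1.5087/1.5673341 = 0.96259c.
That velocity, transformed to the rest frame of observer O: (0.96259+0.637)/(1+0.96259·0.637) = 1.59959/1.61316983 = 0.99158c.

0.9916c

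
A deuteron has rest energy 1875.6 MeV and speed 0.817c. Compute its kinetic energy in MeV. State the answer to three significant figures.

1380 MeV

γ = 1/√(1 − β²) = 1/√(1 − 0.667489) = 1/√0.332511 = 1/0.576638 = 1.73419.
Kinetic energy: K = (γ − 1)mc² = (1.73419 − 1) × 1875.6 MeV = 0.73419 × 1875.6 = 1380 MeV.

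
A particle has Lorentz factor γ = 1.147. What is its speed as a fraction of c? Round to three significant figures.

0.490c

β = √(1 − 1/γ²) = √(1 − 1/1.315609) = √0.239896 = 0.490.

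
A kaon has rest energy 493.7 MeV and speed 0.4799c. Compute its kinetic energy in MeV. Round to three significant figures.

69.0 MeV

With β = 0.4799, γ = 1/√(1 − 0.4799²) = 1/√0.76969599 = 1.13983.
Kinetic energy: K = (γ − 1)mc² = (1.13983 − 1) × 493.7 MeV = 0.13983 × 493.7 = 69.0 MeV.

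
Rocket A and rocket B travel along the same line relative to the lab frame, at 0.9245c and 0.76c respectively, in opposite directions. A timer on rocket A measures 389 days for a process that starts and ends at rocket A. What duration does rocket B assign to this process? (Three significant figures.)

Speed of rocket A in rocket B's frame: u = (v_A + v_B)/(1 + v_A v_B/c²) = (0.9245 + 0.76)/(1 + 0.9245×0.76) = 1.6845/1.70262 = 0.98936; |u| = 0.98936c.
γ for this relative speed: γ = 1/√(1 − 0.978833) = 6.8734.
Rocket A's interval is proper; time dilation gives Δt_B = γΔτ = 6.8734 × 389 days = 2670 days.

2670 days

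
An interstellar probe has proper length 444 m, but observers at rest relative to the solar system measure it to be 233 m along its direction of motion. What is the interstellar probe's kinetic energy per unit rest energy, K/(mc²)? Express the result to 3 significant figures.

0.906

From L = L₀/γ: γ = 444/233 = 1.90558.
Since K = (γ−1)mc², K/(mc²) = 1.90558 − 1 = 0.906.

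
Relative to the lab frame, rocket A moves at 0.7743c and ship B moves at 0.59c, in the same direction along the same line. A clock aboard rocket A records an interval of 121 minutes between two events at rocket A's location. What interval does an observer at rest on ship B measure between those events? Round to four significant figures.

Transform rocket A's velocity into ship B's frame: (0.7743 − 0.59)/(1 − 0.7743·0.59) = 0.1843/0.543163, so the relative speed is 0.33931c.
At |u| = 0.33931c, γ = (1 − 0.115131)^(−1/2) = 1.0631.
Rocket A's interval is proper; time dilation gives Δt_B = γΔτ = 1.0631 × 121 minutes = 128.6 minutes.

128.6 minutes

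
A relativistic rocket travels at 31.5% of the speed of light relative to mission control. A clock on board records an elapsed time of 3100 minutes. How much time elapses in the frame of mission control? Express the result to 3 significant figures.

With β = 0.315, γ = 1/√(1 − 0.315²) = 1/√0.900775 = 1.0536.
Time dilation: Δt = γ·Δτ = 1.0536 × 3100 = 3270 minutes.

3270 minutes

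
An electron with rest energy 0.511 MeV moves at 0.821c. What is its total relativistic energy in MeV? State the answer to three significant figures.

Lorentz factor: γ = (1 − 0.674041)^(−1/2) = 1.7515.
Total energy: E = γmc² = 1.7515 × 0.511 MeV = 0.895 MeV.

0.895 MeV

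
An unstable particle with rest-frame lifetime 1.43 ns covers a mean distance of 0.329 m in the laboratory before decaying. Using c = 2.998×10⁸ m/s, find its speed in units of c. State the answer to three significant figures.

Lab distance = (lab lifetime)·v = γτ·βc, so βγ = d/(cτ) = 0.3290/(2.998×10⁸ × 1.430×10^-9) = 0.76741.
With βγ = 0.76741: γ² = 1 + (βγ)² = 1.588918, and β = (βγ)/γ = 0.76741/1.26052 = 0.609.

0.609c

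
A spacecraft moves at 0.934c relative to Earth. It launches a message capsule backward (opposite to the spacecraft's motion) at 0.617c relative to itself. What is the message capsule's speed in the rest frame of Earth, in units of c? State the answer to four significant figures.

In units of c, u = (u' + v)/(1 + u'v) with u' = −0.617 and v = 0.934.
Numerator: −0.617 + 0.934 = 0.317. Denominator: 1 + (−0.617)(0.934) = 0.423722.
u = 0.317/0.423722 = 0.74813, so the speed is 0.7481c.

0.7481c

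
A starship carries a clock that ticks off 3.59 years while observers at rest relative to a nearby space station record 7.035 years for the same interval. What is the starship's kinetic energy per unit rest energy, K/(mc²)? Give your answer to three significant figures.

From Δt = γΔτ: γ = 7.035/3.59 = 1.95961.
Since K = (γ−1)mc², K/(mc²) = 1.95961 − 1 = 0.960.

0.960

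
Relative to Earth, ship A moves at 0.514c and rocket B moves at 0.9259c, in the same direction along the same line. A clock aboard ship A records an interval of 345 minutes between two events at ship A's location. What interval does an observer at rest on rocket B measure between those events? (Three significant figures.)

558 minutes

Speed of ship A in rocket B's frame: u = (v_A − v_B)/(1 − v_A v_B/c²) = (0.514 − 0.9259)/(1 − 0.514×0.9259) = −0.4119/0.5240874 = −0.78594; |u| = 0.78594c.
At |u| = 0.78594c, γ = (1 − 0.617702)^(−1/2) = 1.6173.
Ship A's interval is proper; time dilation gives Δt_B = γΔτ = 1.6173 × 345 minutes = 558 minutes.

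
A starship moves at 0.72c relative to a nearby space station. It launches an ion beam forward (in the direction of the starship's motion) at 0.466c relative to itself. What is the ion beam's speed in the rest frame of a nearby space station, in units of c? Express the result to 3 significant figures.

In units of c, u = (u' + v)/(1 + u'v) with u' = 0.466 and v = 0.72.
Numerator: 0.466 + 0.72 = 1.186. Denominator: 1 + (0.466)(0.72) = 1.33552.
u = 1.186/1.33552 = 0.88804, so the speed is 0.888c.

0.888c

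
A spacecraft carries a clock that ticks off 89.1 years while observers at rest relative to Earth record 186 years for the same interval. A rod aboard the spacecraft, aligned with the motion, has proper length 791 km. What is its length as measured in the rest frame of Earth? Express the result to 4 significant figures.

γ = Δt/Δτ = 186/89.1 = 2.08754.
L = L₀/γ = 791/2.08754 = 378.9 km.

378.9 km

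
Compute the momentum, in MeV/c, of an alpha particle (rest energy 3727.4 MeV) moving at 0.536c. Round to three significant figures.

β² = 0.287296, so γ = 1/√0.712704 = 1.1845.
Momentum: p = γβ·mc = 1.1845 × 0.536 × 3727.4 MeV/c = 2370 MeV/c.

2370 MeV/c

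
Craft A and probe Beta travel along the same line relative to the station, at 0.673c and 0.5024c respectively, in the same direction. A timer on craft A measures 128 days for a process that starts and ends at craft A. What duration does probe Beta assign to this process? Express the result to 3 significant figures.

Speed of craft A in probe Beta's frame: u = (v_A − v_B)/(1 − v_A v_B/c²) = (0.673 − 0.5024)/(1 − 0.673×0.5024) = 0.1706/0.6618848 = 0.25775; |u| = 0.25775c.
At |u| = 0.25775c, γ = (1 − 0.0664351)^(−1/2) = 1.035.
The clock on craft A records proper time, so probe Beta measures Δt = γΔτ = 1.035 × 128 = 132 days.

132 days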